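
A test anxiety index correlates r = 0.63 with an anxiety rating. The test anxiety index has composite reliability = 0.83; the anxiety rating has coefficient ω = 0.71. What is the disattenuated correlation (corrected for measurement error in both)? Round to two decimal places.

0.82

r_true = r_obs / √(r_xx · r_yy) = 0.63 / √(0.83 × 0.71) = 0.63 / √0.5893 = 0.63 / 0.7677 ≈ 0.82.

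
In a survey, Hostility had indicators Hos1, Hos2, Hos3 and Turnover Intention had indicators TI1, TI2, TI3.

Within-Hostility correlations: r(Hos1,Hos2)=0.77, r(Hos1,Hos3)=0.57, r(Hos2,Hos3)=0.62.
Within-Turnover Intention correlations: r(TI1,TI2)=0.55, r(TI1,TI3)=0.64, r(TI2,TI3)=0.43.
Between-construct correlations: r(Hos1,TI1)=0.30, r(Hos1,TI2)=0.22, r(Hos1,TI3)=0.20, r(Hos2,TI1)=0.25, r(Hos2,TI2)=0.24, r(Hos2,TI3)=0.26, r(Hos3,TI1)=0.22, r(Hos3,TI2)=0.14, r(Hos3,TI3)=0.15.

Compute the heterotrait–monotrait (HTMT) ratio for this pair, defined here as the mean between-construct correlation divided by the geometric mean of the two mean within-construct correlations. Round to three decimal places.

0.370

Mean heterotrait r = 1.98/9 = 0.2200.
Mean within-Hos = 1.96/3 = 0.6533; mean within-TI = 1.62/3 = 0.5400.
Geometric mean = √(0.6533 × 0.5400) = 0.5940.
HTMT = 0.2200 / 0.5940 = 0.370.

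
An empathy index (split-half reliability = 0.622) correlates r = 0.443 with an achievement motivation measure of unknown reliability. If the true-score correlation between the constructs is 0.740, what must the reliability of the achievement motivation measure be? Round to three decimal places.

r_true = r_obs / √(r_xx · r_yy) ⇒ 0.740 = 0.443 / √(0.622 · r_yy).
√(0.622 · r_yy) = 0.443 / 0.740 = 0.5986; 0.622 · r_yy = 0.3583; r_yy = 0.3583 / 0.622 ≈ 0.576.

0.576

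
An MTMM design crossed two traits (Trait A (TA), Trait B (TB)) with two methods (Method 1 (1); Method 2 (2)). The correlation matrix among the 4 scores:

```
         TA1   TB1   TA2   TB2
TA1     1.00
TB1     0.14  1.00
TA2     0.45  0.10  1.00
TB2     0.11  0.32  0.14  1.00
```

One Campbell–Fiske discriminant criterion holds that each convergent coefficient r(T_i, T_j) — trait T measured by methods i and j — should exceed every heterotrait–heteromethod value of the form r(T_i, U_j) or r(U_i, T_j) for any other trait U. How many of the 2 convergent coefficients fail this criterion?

0

Each convergent coefficient versus the relevant comparison correlations:
TA (methods 1·2): 0.45 vs {0.11, 0.10} → pass.
TB (methods 1·2): 0.32 vs {0.10, 0.11} → pass.
0 of 2 fail.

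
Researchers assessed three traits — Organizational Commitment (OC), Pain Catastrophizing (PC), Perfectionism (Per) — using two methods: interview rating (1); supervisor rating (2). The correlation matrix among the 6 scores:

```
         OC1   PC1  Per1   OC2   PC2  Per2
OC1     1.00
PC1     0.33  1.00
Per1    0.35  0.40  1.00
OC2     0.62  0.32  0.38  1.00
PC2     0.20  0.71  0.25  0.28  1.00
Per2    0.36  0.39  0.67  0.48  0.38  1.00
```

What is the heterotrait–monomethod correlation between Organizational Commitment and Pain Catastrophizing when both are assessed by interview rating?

0.33

Different traits, same method: r(OC1, PC1) = 0.33.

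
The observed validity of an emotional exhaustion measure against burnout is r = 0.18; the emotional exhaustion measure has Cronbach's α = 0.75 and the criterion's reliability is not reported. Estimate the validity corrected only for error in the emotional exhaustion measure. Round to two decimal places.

0.21

Single correction: r_c = r_obs / √r_xx = 0.18 / √0.75 = 0.18 / 0.8660 ≈ 0.21.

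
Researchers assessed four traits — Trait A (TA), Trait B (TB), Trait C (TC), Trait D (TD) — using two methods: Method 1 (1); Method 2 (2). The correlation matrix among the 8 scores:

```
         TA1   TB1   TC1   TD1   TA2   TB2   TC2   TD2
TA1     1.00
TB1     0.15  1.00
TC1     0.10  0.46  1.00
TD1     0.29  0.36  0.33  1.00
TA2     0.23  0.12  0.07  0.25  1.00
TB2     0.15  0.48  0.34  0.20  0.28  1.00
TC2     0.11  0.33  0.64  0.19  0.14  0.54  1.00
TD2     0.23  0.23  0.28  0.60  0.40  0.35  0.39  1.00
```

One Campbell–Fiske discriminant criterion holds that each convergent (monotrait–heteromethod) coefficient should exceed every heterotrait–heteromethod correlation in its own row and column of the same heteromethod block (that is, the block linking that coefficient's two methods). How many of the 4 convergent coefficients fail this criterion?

1

Each convergent coefficient versus the relevant comparison correlations:
TA (methods 1·2): 0.23 vs {0.15, 0.12, 0.11, 0.07, 0.23, 0.25} → fail.
TB (methods 1·2): 0.48 vs {0.12, 0.15, 0.33, 0.34, 0.23, 0.20} → pass.
TC (methods 1·2): 0.64 vs {0.07, 0.11, 0.34, 0.33, 0.28, 0.19} → pass.
TD (methods 1·2): 0.60 vs {0.25, 0.23, 0.20, 0.23, 0.19, 0.28} → pass.
1 of 4 fail.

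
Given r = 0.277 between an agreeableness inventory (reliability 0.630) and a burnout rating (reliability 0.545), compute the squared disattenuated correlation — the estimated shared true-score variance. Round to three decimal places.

Disattenuated r = 0.277 / √(0.630 × 0.545) = 0.277 / 0.5860 = 0.4727.
Shared true-score variance = 0.4727² = 0.2234 ≈ 0.223.

0.223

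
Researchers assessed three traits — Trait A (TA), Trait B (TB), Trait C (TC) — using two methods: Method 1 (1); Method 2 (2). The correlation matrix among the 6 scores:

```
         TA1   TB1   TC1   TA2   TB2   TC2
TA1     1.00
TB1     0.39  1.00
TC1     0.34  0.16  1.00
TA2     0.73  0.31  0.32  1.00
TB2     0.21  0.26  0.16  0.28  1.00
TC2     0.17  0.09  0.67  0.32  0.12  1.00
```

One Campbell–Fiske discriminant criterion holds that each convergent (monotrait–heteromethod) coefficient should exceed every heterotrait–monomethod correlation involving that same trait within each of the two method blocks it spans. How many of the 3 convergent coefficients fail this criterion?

1

Convergent coefficients and their comparison sets:
TA (methods 1·2): 0.73 vs {0.39, 0.28, 0.34, 0.32} → pass.
TB (methods 1·2): 0.26 vs {0.39, 0.28, 0.16, 0.12} → fail.
TC (methods 1·2): 0.67 vs {0.34, 0.32, 0.16, 0.12} → pass.
1 of 3 fail.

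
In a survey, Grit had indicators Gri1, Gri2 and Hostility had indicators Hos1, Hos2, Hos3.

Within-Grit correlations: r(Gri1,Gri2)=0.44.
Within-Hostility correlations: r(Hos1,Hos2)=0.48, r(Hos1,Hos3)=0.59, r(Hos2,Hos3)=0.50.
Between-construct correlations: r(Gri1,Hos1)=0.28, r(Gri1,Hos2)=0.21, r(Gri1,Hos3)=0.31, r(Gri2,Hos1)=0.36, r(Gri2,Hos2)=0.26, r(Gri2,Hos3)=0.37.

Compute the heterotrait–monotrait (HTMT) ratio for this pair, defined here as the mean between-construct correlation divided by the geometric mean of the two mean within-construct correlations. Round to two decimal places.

Mean between = 1.79/6 = 0.2983.
Mean within-Gri = 0.44/1 = 0.4400; mean within-Hos = 1.57/3 = 0.5233.
Geometric mean = √(0.4400 × 0.5233) = 0.4798.
HTMT = 0.2983 / 0.4798 = 0.62.

0.62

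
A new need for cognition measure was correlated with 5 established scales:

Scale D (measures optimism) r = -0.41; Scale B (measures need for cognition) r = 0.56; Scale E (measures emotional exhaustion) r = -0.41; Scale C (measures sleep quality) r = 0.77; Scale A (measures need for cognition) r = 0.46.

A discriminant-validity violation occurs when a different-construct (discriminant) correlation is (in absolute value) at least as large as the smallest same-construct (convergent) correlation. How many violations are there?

1

Convergent (same construct = need for cognition): Scale B, Scale A.
Smallest convergent = 0.46. Discriminant |r|: 0.41, 0.41, 0.77; count ≥ 0.46 → 1.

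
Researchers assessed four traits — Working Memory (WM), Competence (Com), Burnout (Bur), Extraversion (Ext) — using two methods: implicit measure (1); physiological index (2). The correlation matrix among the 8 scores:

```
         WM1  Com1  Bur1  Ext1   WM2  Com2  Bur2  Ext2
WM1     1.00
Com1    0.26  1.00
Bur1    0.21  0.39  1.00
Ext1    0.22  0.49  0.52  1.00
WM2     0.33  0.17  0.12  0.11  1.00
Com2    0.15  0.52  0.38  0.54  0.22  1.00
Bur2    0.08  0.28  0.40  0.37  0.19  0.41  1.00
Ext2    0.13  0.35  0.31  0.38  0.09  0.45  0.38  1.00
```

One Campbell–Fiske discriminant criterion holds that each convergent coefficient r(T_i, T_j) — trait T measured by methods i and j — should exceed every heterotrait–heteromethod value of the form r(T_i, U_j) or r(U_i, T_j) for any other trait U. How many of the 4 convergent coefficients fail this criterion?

Checking each validity diagonal entry against its comparison values:
WM (methods 1·2): 0.33 vs {0.15, 0.17, 0.08, 0.12, 0.13, 0.11} → pass.
Com (methods 1·2): 0.52 vs {0.17, 0.15, 0.28, 0.38, 0.35, 0.54} → fail.
Bur (methods 1·2): 0.40 vs {0.12, 0.08, 0.38, 0.28, 0.31, 0.37} → pass.
Ext (methods 1·2): 0.38 vs {0.11, 0.13, 0.54, 0.35, 0.37, 0.31} → fail.
2 of 4 fail.

2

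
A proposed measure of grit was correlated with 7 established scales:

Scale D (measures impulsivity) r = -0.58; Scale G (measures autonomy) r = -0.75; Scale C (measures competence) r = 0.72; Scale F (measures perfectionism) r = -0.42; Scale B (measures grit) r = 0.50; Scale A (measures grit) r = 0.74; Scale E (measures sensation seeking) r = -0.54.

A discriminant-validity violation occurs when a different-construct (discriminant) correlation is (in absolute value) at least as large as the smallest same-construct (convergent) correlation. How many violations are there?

Convergent (same construct = grit): Scale B, Scale A.
Smallest convergent = 0.50. Discriminant |r|: 0.58, 0.75, 0.72, 0.42, 0.54; count ≥ 0.50 → 4.

4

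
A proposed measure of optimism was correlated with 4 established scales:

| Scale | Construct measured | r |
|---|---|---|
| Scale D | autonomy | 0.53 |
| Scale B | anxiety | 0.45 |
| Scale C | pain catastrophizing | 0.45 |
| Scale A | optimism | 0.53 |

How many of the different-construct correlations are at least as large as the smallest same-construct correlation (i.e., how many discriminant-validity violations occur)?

1

Convergent (same construct = optimism): Scale A.
Smallest convergent = 0.53. Discriminant values: 0.53, 0.45, 0.45; count ≥ 0.53 → 1.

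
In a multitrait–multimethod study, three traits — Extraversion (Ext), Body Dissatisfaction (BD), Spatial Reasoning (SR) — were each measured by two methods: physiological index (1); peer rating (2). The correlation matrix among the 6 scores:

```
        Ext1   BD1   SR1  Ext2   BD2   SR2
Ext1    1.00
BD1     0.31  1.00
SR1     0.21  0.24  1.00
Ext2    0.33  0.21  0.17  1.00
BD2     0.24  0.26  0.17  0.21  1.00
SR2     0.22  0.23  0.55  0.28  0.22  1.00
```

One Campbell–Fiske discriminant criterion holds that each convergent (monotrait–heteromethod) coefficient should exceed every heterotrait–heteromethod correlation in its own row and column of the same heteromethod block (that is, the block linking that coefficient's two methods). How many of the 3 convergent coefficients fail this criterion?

0

Each convergent coefficient versus the relevant comparison correlations:
Ext (methods 1·2): 0.33 vs {0.24, 0.21, 0.22, 0.17} → pass.
BD (methods 1·2): 0.26 vs {0.21, 0.24, 0.23, 0.17} → pass.
SR (methods 1·2): 0.55 vs {0.17, 0.22, 0.17, 0.23} → pass.
0 of 3 fail.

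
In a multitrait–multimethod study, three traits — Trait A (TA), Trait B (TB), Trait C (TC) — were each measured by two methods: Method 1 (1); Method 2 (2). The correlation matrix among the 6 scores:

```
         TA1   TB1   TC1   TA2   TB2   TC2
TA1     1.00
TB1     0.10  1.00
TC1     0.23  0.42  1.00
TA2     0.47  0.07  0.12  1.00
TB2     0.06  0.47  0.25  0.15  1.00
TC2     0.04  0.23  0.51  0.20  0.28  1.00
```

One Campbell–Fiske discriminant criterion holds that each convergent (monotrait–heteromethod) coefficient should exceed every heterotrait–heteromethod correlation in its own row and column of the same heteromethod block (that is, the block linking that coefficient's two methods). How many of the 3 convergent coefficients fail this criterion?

0

Convergent coefficients and their comparison sets:
TA (methods 1·2): 0.47 vs {0.06, 0.07, 0.04, 0.12} → pass.
TB (methods 1·2): 0.47 vs {0.07, 0.06, 0.23, 0.25} → pass.
TC (methods 1·2): 0.51 vs {0.12, 0.04, 0.25, 0.23} → pass.
0 of 3 fail.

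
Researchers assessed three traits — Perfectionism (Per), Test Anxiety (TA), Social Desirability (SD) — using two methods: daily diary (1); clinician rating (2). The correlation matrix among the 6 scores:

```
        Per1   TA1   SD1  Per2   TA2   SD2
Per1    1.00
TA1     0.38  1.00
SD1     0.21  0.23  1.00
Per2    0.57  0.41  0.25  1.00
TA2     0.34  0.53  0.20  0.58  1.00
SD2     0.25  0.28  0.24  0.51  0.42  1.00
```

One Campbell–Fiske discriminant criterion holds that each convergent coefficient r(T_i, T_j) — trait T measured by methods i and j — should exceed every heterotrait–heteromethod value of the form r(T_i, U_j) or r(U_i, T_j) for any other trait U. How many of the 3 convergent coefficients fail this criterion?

Each convergent coefficient versus the relevant comparison correlations:
Per (methods 1·2): 0.57 vs {0.34, 0.41, 0.25, 0.25} → pass.
TA (methods 1·2): 0.53 vs {0.41, 0.34, 0.28, 0.20} → pass.
SD (methods 1·2): 0.24 vs {0.25, 0.25, 0.20, 0.28} → fail.
1 of 3 fail.

1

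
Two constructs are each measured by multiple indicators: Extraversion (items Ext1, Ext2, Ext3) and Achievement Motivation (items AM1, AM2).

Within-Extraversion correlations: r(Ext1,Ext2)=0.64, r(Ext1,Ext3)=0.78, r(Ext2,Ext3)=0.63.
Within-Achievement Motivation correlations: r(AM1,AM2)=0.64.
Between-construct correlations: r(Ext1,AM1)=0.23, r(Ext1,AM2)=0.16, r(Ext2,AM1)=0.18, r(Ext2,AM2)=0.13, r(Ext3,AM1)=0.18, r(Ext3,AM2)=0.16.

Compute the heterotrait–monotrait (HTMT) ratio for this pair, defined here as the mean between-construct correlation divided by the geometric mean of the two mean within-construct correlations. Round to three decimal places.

0.262

Mean heterotrait r = 1.04/6 = 0.1733.
Mean within-Ext = 2.05/3 = 0.6833; mean within-AM = 0.64/1 = 0.6400.
Geometric mean = √(0.6833 × 0.6400) = 0.6613.
HTMT = 0.1733 / 0.6613 = 0.262.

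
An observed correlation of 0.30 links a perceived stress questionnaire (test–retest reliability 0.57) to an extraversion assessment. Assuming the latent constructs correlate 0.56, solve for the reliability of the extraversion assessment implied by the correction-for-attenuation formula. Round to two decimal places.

r_true = r_obs / √(r_xx · r_yy) ⇒ 0.56 = 0.30 / √(0.57 · r_yy).
√(0.57 · r_yy) = 0.30 / 0.56 = 0.5357; 0.57 · r_yy = 0.2870; r_yy = 0.2870 / 0.57 ≈ 0.50.

0.50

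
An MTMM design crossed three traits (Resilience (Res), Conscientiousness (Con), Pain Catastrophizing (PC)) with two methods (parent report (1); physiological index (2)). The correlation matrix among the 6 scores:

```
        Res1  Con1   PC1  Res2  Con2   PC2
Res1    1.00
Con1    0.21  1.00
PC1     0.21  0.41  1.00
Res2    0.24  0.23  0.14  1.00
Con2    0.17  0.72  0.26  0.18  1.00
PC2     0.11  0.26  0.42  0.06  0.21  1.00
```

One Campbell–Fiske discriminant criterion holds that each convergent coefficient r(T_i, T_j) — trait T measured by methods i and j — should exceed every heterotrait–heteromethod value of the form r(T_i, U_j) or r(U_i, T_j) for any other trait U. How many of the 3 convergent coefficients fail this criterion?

Convergent coefficients and their comparison sets:
Res (methods 1·2): 0.24 vs {0.17, 0.23, 0.11, 0.14} → pass.
Con (methods 1·2): 0.72 vs {0.23, 0.17, 0.26, 0.26} → pass.
PC (methods 1·2): 0.42 vs {0.14, 0.11, 0.26, 0.26} → pass.
0 of 3 fail.

0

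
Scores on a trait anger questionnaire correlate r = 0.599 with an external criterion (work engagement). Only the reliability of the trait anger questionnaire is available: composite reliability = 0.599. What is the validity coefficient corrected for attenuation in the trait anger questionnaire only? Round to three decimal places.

0.774

Single correction: r_c = r_obs / √r_xx = 0.599 / √0.599 = 0.599 / 0.7740 ≈ 0.774.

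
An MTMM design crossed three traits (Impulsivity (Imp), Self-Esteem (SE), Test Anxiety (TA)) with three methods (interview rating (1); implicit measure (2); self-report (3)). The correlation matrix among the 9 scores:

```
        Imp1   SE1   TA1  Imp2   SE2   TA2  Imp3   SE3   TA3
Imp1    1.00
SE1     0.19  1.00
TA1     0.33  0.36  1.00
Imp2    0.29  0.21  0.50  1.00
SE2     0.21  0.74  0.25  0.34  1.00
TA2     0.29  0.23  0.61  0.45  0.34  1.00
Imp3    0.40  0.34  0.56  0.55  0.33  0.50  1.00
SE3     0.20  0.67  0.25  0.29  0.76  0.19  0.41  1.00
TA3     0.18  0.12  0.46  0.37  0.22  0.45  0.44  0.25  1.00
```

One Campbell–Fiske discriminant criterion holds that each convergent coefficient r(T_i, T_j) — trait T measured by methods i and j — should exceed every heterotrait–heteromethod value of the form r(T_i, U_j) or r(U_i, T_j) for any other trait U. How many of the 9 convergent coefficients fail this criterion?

Checking each validity diagonal entry against its comparison values:
Imp (methods 1·2): 0.29 vs {0.21, 0.21, 0.29, 0.50} → fail.
Imp (methods 1·3): 0.40 vs {0.20, 0.34, 0.18, 0.56} → fail.
Imp (methods 2·3): 0.55 vs {0.29, 0.33, 0.37, 0.50} → pass.
SE (methods 1·2): 0.74 vs {0.21, 0.21, 0.23, 0.25} → pass.
SE (methods 1·3): 0.67 vs {0.34, 0.20, 0.12, 0.25} → pass.
SE (methods 2·3): 0.76 vs {0.33, 0.29, 0.22, 0.19} → pass.
TA (methods 1·2): 0.61 vs {0.50, 0.29, 0.25, 0.23} → pass.
TA (methods 1·3): 0.46 vs {0.56, 0.18, 0.25, 0.12} → fail.
TA (methods 2·3): 0.45 vs {0.50, 0.37, 0.19, 0.22} → fail.
4 of 9 fail.

4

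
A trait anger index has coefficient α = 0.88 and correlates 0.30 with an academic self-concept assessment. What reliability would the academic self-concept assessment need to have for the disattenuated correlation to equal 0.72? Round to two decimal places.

0.20

r_true = r_obs / √(r_xx · r_yy) ⇒ 0.72 = 0.30 / √(0.88 · r_yy).
√(0.88 · r_yy) = 0.30 / 0.72 = 0.4167; 0.88 · r_yy = 0.1736; r_yy = 0.1736 / 0.88 ≈ 0.20.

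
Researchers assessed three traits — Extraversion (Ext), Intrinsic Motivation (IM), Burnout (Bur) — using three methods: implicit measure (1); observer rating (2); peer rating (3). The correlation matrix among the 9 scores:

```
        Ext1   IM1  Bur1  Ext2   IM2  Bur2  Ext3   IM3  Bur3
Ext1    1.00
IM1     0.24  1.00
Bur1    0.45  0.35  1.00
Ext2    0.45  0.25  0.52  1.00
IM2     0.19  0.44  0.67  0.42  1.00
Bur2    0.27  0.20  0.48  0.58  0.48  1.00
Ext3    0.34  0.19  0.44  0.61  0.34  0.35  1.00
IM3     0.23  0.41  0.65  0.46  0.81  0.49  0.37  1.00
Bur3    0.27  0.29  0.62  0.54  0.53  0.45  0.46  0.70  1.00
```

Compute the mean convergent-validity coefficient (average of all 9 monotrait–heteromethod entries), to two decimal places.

0.51

Convergent values: 0.45, 0.34, 0.61, 0.44, 0.41, 0.81, 0.48, 0.62, 0.45; mean = 4.61/9 = 0.51.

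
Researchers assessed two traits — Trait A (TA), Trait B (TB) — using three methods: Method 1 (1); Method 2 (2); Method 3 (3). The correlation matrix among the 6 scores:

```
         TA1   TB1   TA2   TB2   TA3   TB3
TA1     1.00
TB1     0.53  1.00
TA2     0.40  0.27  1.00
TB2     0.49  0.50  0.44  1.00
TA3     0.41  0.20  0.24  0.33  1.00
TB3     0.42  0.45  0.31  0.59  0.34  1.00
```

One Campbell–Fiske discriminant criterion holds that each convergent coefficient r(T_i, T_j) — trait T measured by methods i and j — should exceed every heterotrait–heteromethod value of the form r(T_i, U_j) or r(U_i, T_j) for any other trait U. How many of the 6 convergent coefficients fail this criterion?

3

Each convergent coefficient versus the relevant comparison correlations:
TA (methods 1·2): 0.40 vs {0.49, 0.27} → fail.
TA (methods 1·3): 0.41 vs {0.42, 0.20} → fail.
TA (methods 2·3): 0.24 vs {0.31, 0.33} → fail.
TB (methods 1·2): 0.50 vs {0.27, 0.49} → pass.
TB (methods 1·3): 0.45 vs {0.20, 0.42} → pass.
TB (methods 2·3): 0.59 vs {0.33, 0.31} → pass.
3 of 6 fail.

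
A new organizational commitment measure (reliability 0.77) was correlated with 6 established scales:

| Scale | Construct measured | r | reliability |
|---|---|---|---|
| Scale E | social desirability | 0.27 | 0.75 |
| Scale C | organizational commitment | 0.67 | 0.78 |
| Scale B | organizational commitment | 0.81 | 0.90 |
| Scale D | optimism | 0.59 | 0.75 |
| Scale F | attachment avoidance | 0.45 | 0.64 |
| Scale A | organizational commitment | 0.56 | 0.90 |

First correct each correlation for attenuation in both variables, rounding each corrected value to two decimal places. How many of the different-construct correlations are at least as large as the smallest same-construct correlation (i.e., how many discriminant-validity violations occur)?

Disattenuated r (r / √(r_scale · r_new)):
  Scale E (disc): 0.27 / √(0.75·0.77) = 0.36
  Scale C (conv): 0.67 / √(0.78·0.77) = 0.86
  Scale B (conv): 0.81 / √(0.90·0.77) = 0.97
  Scale D (disc): 0.59 / √(0.75·0.77) = 0.78
  Scale F (disc): 0.45 / √(0.64·0.77) = 0.64
  Scale A (conv): 0.56 / √(0.90·0.77) = 0.67
Smallest convergent = 0.67. Discriminant values: 0.36, 0.78, 0.64; count ≥ 0.67 → 1.

1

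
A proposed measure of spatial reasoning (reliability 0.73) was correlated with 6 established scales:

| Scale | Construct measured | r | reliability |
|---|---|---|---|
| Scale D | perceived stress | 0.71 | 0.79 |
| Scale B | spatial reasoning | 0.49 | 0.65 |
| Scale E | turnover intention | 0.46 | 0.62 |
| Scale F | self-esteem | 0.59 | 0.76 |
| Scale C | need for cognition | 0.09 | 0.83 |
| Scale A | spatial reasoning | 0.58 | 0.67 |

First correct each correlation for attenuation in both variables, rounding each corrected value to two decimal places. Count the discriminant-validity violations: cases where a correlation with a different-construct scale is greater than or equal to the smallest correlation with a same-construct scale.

2

Disattenuated r (r / √(r_scale · r_new)):
  Scale D (disc): 0.71 / √(0.79·0.73) = 0.93
  Scale B (conv): 0.49 / √(0.65·0.73) = 0.71
  Scale E (disc): 0.46 / √(0.62·0.73) = 0.68
  Scale F (disc): 0.59 / √(0.76·0.73) = 0.79
  Scale C (disc): 0.09 / √(0.83·0.73) = 0.12
  Scale A (conv): 0.58 / √(0.67·0.73) = 0.83
Smallest convergent = 0.71. Discriminant values: 0.93, 0.68, 0.79, 0.12; count ≥ 0.71 → 2.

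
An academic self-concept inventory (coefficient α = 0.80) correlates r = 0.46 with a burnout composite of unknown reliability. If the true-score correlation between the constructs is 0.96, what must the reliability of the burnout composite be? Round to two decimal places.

0.29

r_true = r_obs / √(r_xx · r_yy) ⇒ 0.96 = 0.46 / √(0.80 · r_yy).
√(0.80 · r_yy) = 0.46 / 0.96 = 0.4792; 0.80 · r_yy = 0.2296; r_yy = 0.2296 / 0.80 ≈ 0.29.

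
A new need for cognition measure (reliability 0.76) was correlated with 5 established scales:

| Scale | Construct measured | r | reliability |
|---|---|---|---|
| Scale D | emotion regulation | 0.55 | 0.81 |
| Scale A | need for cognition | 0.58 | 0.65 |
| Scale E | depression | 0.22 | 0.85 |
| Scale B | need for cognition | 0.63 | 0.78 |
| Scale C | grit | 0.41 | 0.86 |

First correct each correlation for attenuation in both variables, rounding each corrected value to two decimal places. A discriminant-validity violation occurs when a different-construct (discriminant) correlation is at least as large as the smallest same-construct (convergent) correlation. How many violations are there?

0

Disattenuated r (r / √(r_scale · r_new)):
  Scale D (disc): 0.55 / √(0.81·0.76) = 0.70
  Scale A (conv): 0.58 / √(0.65·0.76) = 0.83
  Scale E (disc): 0.22 / √(0.85·0.76) = 0.27
  Scale B (conv): 0.63 / √(0.78·0.76) = 0.82
  Scale C (disc): 0.41 / √(0.86·0.76) = 0.51
Smallest convergent = 0.82. Discriminant values: 0.70, 0.27, 0.51; count ≥ 0.82 → 0.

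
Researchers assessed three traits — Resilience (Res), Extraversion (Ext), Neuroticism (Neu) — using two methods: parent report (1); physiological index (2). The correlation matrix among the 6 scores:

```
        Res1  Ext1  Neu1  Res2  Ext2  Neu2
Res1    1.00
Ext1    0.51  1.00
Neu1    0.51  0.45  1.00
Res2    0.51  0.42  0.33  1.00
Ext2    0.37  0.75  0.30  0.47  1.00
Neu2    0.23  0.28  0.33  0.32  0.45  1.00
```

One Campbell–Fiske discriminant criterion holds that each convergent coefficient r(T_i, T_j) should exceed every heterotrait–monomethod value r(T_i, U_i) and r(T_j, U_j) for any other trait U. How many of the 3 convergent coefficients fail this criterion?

2

Checking each validity diagonal entry against its comparison values:
Res (methods 1·2): 0.51 vs {0.51, 0.47, 0.51, 0.32} → fail.
Ext (methods 1·2): 0.75 vs {0.51, 0.47, 0.45, 0.45} → pass.
Neu (methods 1·2): 0.33 vs {0.51, 0.32, 0.45, 0.45} → fail.
2 of 3 fail.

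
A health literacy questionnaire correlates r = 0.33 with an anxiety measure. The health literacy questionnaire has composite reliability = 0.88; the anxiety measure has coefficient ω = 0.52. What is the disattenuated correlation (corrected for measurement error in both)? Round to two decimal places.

0.49

r_true = r_obs / √(r_xx · r_yy) = 0.33 / √(0.88 × 0.52) = 0.33 / √0.4576 = 0.33 / 0.6765 ≈ 0.49.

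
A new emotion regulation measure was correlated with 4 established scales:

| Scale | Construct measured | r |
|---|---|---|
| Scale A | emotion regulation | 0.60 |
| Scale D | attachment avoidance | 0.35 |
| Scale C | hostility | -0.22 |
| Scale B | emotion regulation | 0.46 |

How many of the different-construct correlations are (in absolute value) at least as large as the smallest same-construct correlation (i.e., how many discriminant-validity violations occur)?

0

Convergent (same construct = emotion regulation): Scale A, Scale B.
Smallest convergent = 0.46. Discriminant |r|: 0.35, 0.22; count ≥ 0.46 → 0.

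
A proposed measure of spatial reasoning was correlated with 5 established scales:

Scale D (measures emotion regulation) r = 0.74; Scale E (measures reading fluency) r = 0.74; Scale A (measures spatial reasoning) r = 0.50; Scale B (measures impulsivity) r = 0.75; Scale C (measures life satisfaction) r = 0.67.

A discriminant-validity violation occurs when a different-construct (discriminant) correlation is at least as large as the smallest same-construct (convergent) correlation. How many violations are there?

Convergent (same construct = spatial reasoning): Scale A.
Smallest convergent = 0.50. Discriminant values: 0.74, 0.74, 0.75, 0.67; count ≥ 0.50 → 4.

4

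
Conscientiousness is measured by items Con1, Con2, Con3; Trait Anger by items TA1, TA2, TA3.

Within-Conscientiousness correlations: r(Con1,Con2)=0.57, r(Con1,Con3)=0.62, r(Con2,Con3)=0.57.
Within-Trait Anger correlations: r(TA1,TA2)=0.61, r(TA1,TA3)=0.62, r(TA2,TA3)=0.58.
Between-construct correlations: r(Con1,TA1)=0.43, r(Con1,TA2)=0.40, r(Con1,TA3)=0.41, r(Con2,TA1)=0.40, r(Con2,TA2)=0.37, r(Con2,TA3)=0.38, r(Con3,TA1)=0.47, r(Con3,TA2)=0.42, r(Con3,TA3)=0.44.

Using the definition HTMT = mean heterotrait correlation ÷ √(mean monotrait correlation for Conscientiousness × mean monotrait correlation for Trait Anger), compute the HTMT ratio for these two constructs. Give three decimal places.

0.695

Mean between = 3.72/9 = 0.4133.
Mean within-Con = 1.76/3 = 0.5867; mean within-TA = 1.81/3 = 0.6033.
Geometric mean = √(0.5867 × 0.6033) = 0.5949.
HTMT = 0.4133 / 0.5949 = 0.695.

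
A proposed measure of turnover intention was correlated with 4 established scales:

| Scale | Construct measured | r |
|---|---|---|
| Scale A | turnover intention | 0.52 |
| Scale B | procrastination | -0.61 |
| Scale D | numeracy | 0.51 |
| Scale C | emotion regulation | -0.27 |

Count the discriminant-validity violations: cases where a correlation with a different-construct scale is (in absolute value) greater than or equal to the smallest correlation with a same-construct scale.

Convergent (same construct = turnover intention): Scale A.
Smallest convergent = 0.52. Discriminant |r|: 0.61, 0.51, 0.27; count ≥ 0.52 → 1.

1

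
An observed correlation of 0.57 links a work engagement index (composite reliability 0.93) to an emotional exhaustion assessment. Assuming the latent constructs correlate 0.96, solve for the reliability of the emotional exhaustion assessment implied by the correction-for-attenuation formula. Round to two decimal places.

0.38

r_true = r_obs / √(r_xx · r_yy) ⇒ 0.96 = 0.57 / √(0.93 · r_yy).
√(0.93 · r_yy) = 0.57 / 0.96 = 0.5938; 0.93 · r_yy = 0.3526; r_yy = 0.3526 / 0.93 ≈ 0.38.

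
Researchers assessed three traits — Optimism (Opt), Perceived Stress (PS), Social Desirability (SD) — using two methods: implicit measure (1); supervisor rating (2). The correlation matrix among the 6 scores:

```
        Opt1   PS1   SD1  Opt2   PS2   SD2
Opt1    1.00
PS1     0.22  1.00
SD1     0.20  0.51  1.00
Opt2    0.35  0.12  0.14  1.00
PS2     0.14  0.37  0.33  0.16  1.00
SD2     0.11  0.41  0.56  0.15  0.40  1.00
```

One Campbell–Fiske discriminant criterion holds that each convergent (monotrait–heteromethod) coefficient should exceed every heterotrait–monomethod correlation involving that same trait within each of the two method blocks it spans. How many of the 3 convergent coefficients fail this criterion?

Each convergent coefficient versus the relevant comparison correlations:
Opt (methods 1·2): 0.35 vs {0.22, 0.16, 0.20, 0.15} → pass.
PS (methods 1·2): 0.37 vs {0.22, 0.16, 0.51, 0.40} → fail.
SD (methods 1·2): 0.56 vs {0.20, 0.15, 0.51, 0.40} → pass.
1 of 3 fail.

1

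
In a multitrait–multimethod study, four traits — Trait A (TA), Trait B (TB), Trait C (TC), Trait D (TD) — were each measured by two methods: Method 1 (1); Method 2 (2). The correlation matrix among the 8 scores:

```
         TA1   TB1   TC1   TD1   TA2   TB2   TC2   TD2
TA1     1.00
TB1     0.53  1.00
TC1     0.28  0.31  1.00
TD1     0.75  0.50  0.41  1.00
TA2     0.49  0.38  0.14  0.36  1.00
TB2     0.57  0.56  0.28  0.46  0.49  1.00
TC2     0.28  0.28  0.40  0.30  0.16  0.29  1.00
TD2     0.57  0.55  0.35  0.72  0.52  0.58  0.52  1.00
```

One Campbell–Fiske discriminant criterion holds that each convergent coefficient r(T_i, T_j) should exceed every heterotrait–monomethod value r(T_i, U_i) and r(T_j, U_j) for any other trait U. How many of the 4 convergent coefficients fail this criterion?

4

Each convergent coefficient versus the relevant comparison correlations:
TA (methods 1·2): 0.49 vs {0.53, 0.49, 0.28, 0.16, 0.75, 0.52} → fail.
TB (methods 1·2): 0.56 vs {0.53, 0.49, 0.31, 0.29, 0.50, 0.58} → fail.
TC (methods 1·2): 0.40 vs {0.28, 0.16, 0.31, 0.29, 0.41, 0.52} → fail.
TD (methods 1·2): 0.72 vs {0.75, 0.52, 0.50, 0.58, 0.41, 0.52} → fail.
4 of 4 fail.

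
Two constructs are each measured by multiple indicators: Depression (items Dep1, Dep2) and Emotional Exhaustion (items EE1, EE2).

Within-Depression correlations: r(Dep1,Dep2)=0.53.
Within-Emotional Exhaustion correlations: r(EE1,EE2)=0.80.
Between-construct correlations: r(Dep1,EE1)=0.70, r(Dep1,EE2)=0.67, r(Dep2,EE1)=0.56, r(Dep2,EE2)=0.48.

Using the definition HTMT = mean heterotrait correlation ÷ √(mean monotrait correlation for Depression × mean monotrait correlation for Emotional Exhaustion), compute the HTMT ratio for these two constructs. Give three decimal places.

0.925

Mean between = 2.41/4 = 0.6025.
Mean within-Dep = 0.53/1 = 0.5300; mean within-EE = 0.80/1 = 0.8000.
Geometric mean = √(0.5300 × 0.8000) = 0.6512.
HTMT = 0.6025 / 0.6512 = 0.925.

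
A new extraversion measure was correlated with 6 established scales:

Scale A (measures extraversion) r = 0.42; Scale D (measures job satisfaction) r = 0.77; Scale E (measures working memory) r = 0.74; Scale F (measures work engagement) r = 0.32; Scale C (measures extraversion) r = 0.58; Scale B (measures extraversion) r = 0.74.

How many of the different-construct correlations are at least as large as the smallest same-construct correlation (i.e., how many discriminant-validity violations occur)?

2

Convergent (same construct = extraversion): Scale A, Scale C, Scale B.
Smallest convergent = 0.42. Discriminant values: 0.77, 0.74, 0.32; count ≥ 0.42 → 2.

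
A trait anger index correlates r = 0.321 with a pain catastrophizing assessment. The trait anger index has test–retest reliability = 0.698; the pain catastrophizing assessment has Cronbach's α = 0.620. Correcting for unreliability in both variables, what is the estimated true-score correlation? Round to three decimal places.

0.488

r_true = r_obs / √(r_xx · r_yy) = 0.321 / √(0.698 × 0.620) = 0.321 / √0.432760 = 0.321 / 0.6578 ≈ 0.488.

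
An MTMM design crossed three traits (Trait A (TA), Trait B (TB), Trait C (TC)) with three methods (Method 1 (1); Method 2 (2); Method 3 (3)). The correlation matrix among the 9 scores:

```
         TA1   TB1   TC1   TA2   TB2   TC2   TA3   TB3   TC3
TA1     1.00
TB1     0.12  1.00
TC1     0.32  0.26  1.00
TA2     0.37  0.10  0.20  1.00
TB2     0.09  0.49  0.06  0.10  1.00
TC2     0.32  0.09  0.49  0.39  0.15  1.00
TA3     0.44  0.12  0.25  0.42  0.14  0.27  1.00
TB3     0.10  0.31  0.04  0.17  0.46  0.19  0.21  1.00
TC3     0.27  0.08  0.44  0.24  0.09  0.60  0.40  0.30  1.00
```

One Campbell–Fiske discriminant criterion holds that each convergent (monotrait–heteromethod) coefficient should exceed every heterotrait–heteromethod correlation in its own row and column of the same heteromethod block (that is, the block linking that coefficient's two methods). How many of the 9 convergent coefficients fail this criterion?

Convergent coefficients and their comparison sets:
TA (methods 1·2): 0.37 vs {0.09, 0.10, 0.32, 0.20} → pass.
TA (methods 1·3): 0.44 vs {0.10, 0.12, 0.27, 0.25} → pass.
TA (methods 2·3): 0.42 vs {0.17, 0.14, 0.24, 0.27} → pass.
TB (methods 1·2): 0.49 vs {0.10, 0.09, 0.09, 0.06} → pass.
TB (methods 1·3): 0.31 vs {0.12, 0.10, 0.08, 0.04} → pass.
TB (methods 2·3): 0.46 vs {0.14, 0.17, 0.09, 0.19} → pass.
TC (methods 1·2): 0.49 vs {0.20, 0.32, 0.06, 0.09} → pass.
TC (methods 1·3): 0.44 vs {0.25, 0.27, 0.04, 0.08} → pass.
TC (methods 2·3): 0.60 vs {0.27, 0.24, 0.19, 0.09} → pass.
0 of 9 fail.

0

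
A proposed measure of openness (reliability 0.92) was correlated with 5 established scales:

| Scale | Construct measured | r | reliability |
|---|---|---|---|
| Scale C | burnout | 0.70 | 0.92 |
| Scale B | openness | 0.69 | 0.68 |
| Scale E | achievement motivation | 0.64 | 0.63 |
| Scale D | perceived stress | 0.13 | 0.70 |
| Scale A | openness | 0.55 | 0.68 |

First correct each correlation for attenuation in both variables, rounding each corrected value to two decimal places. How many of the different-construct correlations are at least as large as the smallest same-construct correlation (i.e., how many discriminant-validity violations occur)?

Disattenuated r (r / √(r_scale · r_new)):
  Scale C (disc): 0.70 / √(0.92·0.92) = 0.76
  Scale B (conv): 0.69 / √(0.68·0.92) = 0.87
  Scale E (disc): 0.64 / √(0.63·0.92) = 0.84
  Scale D (disc): 0.13 / √(0.70·0.92) = 0.16
  Scale A (conv): 0.55 / √(0.68·0.92) = 0.70
Smallest convergent = 0.70. Discriminant values: 0.76, 0.84, 0.16; count ≥ 0.70 → 2.

2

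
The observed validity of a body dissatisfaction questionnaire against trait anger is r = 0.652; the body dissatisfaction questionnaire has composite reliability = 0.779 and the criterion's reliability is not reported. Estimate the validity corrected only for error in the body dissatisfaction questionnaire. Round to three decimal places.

Single correction: r_c = r_obs / √r_xx = 0.652 / √0.779 = 0.652 / 0.8826 ≈ 0.739.

0.739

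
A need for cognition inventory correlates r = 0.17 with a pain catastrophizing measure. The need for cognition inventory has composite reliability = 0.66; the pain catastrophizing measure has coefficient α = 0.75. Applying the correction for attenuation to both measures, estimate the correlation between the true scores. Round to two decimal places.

0.24

r_true = r_obs / √(r_xx · r_yy) = 0.17 / √(0.66 × 0.75) = 0.17 / √0.4950 = 0.17 / 0.7036 ≈ 0.24.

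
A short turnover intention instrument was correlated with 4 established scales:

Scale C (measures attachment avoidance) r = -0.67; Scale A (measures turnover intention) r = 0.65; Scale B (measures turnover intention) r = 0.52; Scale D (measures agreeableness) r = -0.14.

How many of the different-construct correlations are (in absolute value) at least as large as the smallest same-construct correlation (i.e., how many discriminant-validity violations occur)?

1

Convergent (same construct = turnover intention): Scale A, Scale B.
Smallest convergent = 0.52. Discriminant |r|: 0.67, 0.14; count ≥ 0.52 → 1.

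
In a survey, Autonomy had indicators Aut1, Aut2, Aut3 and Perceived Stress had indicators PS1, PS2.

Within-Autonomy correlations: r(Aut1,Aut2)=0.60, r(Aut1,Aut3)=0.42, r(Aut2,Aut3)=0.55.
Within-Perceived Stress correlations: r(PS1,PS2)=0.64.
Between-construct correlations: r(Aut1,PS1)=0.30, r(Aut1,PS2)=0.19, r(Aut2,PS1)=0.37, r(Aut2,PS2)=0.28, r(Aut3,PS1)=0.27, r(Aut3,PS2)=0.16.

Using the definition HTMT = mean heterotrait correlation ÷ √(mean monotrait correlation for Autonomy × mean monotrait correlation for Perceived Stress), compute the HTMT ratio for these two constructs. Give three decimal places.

Mean between = 1.57/6 = 0.2617.
Mean within-Aut = 1.57/3 = 0.5233; mean within-PS = 0.64/1 = 0.6400.
Geometric mean = √(0.5233 × 0.6400) = 0.5787.
HTMT = 0.2617 / 0.5787 = 0.452.

0.452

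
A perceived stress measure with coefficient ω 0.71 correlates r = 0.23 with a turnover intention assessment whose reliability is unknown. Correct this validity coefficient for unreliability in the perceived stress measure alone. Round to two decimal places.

Single correction: r_c = r_obs / √r_xx = 0.23 / √0.71 = 0.23 / 0.8426 ≈ 0.27.

0.27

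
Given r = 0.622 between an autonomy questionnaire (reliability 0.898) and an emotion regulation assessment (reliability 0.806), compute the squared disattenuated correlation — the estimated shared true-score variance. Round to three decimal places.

0.535

Disattenuated r = 0.622 / √(0.898 × 0.806) = 0.622 / 0.8508 = 0.7311.
Shared true-score variance = 0.7311² = 0.5345 ≈ 0.535.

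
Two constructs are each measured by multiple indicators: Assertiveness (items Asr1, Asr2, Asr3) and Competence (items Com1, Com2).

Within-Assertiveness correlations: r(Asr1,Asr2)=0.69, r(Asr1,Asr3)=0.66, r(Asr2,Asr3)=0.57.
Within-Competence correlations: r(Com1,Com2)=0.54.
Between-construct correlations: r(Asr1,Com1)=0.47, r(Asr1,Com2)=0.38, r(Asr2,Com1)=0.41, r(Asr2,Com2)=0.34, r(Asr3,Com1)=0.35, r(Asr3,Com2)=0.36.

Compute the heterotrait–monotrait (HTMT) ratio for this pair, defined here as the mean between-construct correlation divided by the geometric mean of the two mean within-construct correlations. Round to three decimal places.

0.655

Mean between = 2.31/6 = 0.3850.
Mean within-Asr = 1.92/3 = 0.6400; mean within-Com = 0.54/1 = 0.5400.
Geometric mean = √(0.6400 × 0.5400) = 0.5879.
HTMT = 0.3850 / 0.5879 = 0.655.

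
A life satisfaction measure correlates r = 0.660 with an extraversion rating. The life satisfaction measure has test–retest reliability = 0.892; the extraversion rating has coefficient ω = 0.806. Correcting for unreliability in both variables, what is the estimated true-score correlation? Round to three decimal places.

r_true = r_obs / √(r_xx · r_yy) = 0.660 / √(0.892 × 0.806) = 0.660 / √0.718952 = 0.660 / 0.8479 ≈ 0.778.

0.778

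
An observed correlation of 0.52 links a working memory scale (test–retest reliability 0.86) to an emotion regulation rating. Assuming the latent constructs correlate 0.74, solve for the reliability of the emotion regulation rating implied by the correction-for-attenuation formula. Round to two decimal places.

r_true = r_obs / √(r_xx · r_yy) ⇒ 0.74 = 0.52 / √(0.86 · r_yy).
√(0.86 · r_yy) = 0.52 / 0.74 = 0.7027; 0.86 · r_yy = 0.4938; r_yy = 0.4938 / 0.86 ≈ 0.57.

0.57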